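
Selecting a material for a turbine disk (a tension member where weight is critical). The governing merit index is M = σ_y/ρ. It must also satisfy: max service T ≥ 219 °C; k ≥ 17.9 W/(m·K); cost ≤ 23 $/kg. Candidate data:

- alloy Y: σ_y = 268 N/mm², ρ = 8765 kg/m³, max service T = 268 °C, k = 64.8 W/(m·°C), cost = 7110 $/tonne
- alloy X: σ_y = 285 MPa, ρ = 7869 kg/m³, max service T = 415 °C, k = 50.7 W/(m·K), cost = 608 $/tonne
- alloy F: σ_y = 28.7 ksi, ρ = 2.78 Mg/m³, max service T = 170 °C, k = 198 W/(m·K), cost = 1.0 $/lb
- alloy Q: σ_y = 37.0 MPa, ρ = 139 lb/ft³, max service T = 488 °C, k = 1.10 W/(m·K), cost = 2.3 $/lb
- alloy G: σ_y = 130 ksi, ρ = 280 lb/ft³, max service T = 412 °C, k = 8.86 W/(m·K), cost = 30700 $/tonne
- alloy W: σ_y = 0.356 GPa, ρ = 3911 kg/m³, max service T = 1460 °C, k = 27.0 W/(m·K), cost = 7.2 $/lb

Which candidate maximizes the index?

alloy W

Screen on constraints: max service T ≥ 219 °C; k ≥ 17.9 W/(m·K); cost ≤ 23 $/kg. Survivors: alloy Y, alloy X, alloy W.
Putting every candidate on a common basis:
  alloy Y: σ_y = 268.0 MPa, ρ = 8765 kg/m³
  alloy X: σ_y = 285.0 MPa, ρ = 7869 kg/m³
  alloy W: σ_y = 356.0 MPa, ρ = 3911 kg/m³
  alloy W: M = 91.0 kN·m/kg
  alloy X: M = 36.2 kN·m/kg
  alloy Y: M = 30.6 kN·m/kg
The maximum is for alloy W.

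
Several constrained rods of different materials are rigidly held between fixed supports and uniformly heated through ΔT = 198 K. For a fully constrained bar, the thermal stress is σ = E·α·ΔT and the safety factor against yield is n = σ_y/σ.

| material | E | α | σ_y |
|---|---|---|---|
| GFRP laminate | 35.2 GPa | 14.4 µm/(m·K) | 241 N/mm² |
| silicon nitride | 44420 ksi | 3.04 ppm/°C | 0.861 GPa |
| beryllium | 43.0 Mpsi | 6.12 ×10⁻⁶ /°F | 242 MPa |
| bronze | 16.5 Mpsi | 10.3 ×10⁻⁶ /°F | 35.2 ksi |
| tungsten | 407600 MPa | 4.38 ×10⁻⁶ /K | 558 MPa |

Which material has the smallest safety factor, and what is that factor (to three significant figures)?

beryllium, n = 0.374

With everything in SI (GPa, ×10⁻⁶/K, MPa):
  GFRP laminate: E = 35.20, α = 14.4, σ_y = 241.0 → σ = 100 MPa, n = 2.40
  silicon nitride: E = 306.3, α = 3.04, σ_y = 861.0 → σ = 184 MPa, n = 4.67
  beryllium: E = 296.5, α = 11.0, σ_y = 242.0 → σ = 647 MPa, n = 0.374
  bronze: E = 113.8, α = 18.5, σ_y = 242.7 → σ = 418 MPa, n = 0.581
  tungsten: E = 407.6, α = 4.38, σ_y = 558.0 → σ = 353 MPa, n = 1.58
The minimum is beryllium at n = 0.374.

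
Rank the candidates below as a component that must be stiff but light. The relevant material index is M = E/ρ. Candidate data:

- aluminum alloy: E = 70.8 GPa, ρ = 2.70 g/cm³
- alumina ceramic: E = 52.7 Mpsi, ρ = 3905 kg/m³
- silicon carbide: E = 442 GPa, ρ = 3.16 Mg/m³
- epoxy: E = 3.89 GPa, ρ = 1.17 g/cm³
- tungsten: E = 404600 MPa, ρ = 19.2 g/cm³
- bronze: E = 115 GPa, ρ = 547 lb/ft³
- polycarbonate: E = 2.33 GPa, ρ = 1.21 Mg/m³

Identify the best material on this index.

silicon carbide

Normalizing units and computing the index:
  aluminum alloy: E = 70.80 GPa, ρ = 2700 kg/m³
  alumina ceramic: E = 363.4 GPa, ρ = 3905 kg/m³
  silicon carbide: E = 442.0 GPa, ρ = 3160 kg/m³
  epoxy: E = 3.890 GPa, ρ = 1170 kg/m³
  tungsten: E = 404.6 GPa, ρ = 19200 kg/m³
  bronze: E = 115.0 GPa, ρ = 8762 kg/m³
  polycarbonate: E = 2.330 GPa, ρ = 1210 kg/m³
  silicon carbide: M = 140 MN·m/kg
  alumina ceramic: M = 93.0 MN·m/kg
  aluminum alloy: M = 26.2 MN·m/kg
  tungsten: M = 21.1 MN·m/kg
  bronze: M = 13.1 MN·m/kg
  epoxy: M = 3.32 MN·m/kg
  polycarbonate: M = 1.93 MN·m/kg
The maximum is for silicon carbide.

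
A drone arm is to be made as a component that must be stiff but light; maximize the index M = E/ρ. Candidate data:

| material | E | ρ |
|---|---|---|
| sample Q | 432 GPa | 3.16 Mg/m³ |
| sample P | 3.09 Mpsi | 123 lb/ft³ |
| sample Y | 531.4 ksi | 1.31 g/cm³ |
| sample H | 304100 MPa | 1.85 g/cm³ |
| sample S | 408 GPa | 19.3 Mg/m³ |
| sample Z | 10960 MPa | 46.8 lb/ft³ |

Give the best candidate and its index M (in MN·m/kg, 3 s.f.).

Normalizing units and computing the index:
  sample Q: E = 432.0 GPa, ρ = 3160 kg/m³
  sample P: E = 21.30 GPa, ρ = 1970 kg/m³
  sample Y: E = 3.664 GPa, ρ = 1310 kg/m³
  sample H: E = 304.1 GPa, ρ = 1850 kg/m³
  sample S: E = 408.0 GPa, ρ = 19300 kg/m³
  sample Z: E = 10.96 GPa, ρ = 749.7 kg/m³
  sample H: M = 164 MN·m/kg
  sample Q: M = 137 MN·m/kg
  sample S: M = 21.1 MN·m/kg
  sample Z: M = 14.6 MN·m/kg
  sample P: M = 10.8 MN·m/kg
  sample Y: M = 2.80 MN·m/kg
Highest index: sample H.

sample H, M = 164 MN·m/kg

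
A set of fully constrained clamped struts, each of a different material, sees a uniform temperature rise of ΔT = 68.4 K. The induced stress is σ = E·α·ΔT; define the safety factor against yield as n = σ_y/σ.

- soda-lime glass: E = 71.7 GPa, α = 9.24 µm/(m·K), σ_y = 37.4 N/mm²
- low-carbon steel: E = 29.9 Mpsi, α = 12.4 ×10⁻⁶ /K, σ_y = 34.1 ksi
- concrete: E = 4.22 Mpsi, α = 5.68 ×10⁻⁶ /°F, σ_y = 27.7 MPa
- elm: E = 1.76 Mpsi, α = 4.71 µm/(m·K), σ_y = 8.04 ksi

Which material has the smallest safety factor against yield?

soda-lime glass

Converting E to GPa, α to ×10⁻⁶/K, σ_y to MPa, then σ and n for each:
  soda-lime glass: E = 71.70, α = 9.24, σ_y = 37.40 → σ = 45.3 MPa, n = 0.825
  low-carbon steel: E = 206.2, α = 12.4, σ_y = 235.1 → σ = 175 MPa, n = 1.34
  concrete: E = 29.10, α = 10.2, σ_y = 27.70 → σ = 20.3 MPa, n = 1.36
  elm: E = 12.13, α = 4.71, σ_y = 55.43 → σ = 3.91 MPa, n = 14.2
Soda-lime glass has the lowest safety factor, n = 0.825.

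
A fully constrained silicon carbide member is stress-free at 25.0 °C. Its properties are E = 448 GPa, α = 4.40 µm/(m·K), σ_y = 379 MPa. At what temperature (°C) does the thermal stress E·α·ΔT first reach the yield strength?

E·α·ΔT = 379.0 MPa ⇒ ΔT = 379.0 / (448.0×10³ × 4.40×10⁻⁶) = 192.3 K.
T = 25.0 + 192.3 = 217.3 °C.

217 °C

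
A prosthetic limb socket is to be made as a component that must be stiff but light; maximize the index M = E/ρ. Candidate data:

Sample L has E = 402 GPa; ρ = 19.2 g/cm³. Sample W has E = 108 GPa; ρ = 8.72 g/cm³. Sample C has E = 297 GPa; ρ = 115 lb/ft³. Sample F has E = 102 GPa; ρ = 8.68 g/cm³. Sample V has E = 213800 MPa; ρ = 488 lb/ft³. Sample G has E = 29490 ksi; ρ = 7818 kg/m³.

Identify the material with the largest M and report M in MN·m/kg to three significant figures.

Putting every candidate on a common basis:
  sample L: E = 402.0 GPa, ρ = 19200 kg/m³
  sample W: E = 108.0 GPa, ρ = 8720 kg/m³
  sample C: E = 297.0 GPa, ρ = 1842 kg/m³
  sample F: E = 102.0 GPa, ρ = 8680 kg/m³
  sample V: E = 213.8 GPa, ρ = 7817 kg/m³
  sample G: E = 203.3 GPa, ρ = 7818 kg/m³
  sample C: M = 161 MN·m/kg
  sample V: M = 27.4 MN·m/kg
  sample G: M = 26.0 MN·m/kg
  sample L: M = 20.9 MN·m/kg
  sample W: M = 12.4 MN·m/kg
  sample F: M = 11.8 MN·m/kg
The maximum is for sample C.

sample C, M = 161 MN·m/kg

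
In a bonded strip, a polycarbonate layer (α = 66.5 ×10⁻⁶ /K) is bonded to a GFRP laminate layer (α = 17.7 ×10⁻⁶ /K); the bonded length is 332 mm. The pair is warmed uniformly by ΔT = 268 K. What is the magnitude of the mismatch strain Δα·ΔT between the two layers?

Δα = |66.5 − 17.7|×10⁻⁶/K = 48.8×10⁻⁶/K.
Mismatch strain = Δα·ΔT = 48.8×10⁻⁶ × 268.0 = 0.0131.

0.0131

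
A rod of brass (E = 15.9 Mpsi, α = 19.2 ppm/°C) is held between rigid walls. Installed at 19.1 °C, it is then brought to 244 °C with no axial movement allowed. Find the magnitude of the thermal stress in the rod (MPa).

473 MPa

E = 15.9 Mpsi = 109.6 GPa.
ΔT = 224.9 K. Constrained thermal stress σ = E·α·ΔT = 109.6×10³ MPa × 19.2×10⁻⁶ × 224.9 = 473 MPa (compressive).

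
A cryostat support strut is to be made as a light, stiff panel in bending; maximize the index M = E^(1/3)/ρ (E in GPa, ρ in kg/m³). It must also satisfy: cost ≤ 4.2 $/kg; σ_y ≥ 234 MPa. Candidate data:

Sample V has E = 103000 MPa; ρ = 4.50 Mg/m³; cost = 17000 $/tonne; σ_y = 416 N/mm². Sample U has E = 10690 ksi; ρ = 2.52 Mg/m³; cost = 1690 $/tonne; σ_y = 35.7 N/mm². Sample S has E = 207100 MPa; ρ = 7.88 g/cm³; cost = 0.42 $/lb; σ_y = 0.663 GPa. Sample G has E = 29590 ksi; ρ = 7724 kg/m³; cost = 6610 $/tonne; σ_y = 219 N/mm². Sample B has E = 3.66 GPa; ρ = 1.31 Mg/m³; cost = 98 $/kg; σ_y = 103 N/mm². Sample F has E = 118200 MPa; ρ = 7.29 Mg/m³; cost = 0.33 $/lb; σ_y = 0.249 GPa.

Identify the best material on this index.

sample S

Screen on constraints: cost ≤ 4.2 $/kg; σ_y ≥ 234 MPa. Survivors: sample S, sample F.
Convert each candidate to consistent units, then evaluate M:
  sample S: E = 207.1 GPa, ρ = 7880 kg/m³
  sample F: E = 118.2 GPa, ρ = 7290 kg/m³
  sample S: M = 0.751×10⁻³
  sample F: M = 0.673×10⁻³
Highest index: sample S.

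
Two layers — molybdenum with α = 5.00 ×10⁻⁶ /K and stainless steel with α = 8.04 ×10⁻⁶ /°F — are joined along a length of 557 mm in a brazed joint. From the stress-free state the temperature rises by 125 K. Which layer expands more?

stainless steel

stainless steel: α = 8.04×10⁻⁶/°F × 9/5 = 14.5×10⁻⁶/K.
α(molybdenum) = 5.00×10⁻⁶/K vs α(stainless steel) = 14.5×10⁻⁶/K.
Higher α expands more for the same ΔT: stainless steel.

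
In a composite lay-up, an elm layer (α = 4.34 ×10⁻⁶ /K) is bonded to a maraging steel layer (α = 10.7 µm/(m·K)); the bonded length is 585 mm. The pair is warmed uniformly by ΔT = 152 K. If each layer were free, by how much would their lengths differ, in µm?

Δα = |4.34 − 10.7|×10⁻⁶/K = 6.36×10⁻⁶/K.
ΔL_mismatch = Δα·L·ΔT = 6.36×10⁻⁶ × 585.0 mm × 152.0 K = 566 µm.

566 µm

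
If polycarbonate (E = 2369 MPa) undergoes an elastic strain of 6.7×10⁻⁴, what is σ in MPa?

1.59 MPa

E = 2369 MPa = 2.369 GPa.
σ = E·ε = 2369 MPa × 6.7×10⁻⁴ = 1.59 MPa.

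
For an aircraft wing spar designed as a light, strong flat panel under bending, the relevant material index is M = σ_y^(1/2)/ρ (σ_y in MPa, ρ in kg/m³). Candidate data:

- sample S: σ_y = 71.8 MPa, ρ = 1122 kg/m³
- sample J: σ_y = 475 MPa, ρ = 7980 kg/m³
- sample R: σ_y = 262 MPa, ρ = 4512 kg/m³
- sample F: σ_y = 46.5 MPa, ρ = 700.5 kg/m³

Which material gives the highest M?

Computing M directly (units already consistent):
  sample F: M = 9.73×10⁻³
  sample S: M = 7.55×10⁻³
  sample R: M = 3.59×10⁻³
  sample J: M = 2.73×10⁻³
Sample F ranks first.

sample F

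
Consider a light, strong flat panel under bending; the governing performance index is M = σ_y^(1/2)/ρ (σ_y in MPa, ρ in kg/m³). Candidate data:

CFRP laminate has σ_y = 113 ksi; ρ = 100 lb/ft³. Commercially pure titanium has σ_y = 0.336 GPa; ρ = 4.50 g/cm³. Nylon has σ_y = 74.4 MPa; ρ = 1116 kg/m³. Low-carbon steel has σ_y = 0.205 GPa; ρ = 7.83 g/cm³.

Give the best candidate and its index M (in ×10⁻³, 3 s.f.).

Convert each candidate to consistent units, then evaluate M:
  CFRP laminate: σ_y = 779.1 MPa, ρ = 1602 kg/m³
  commercially pure titanium: σ_y = 336.0 MPa, ρ = 4500 kg/m³
  nylon: σ_y = 74.40 MPa, ρ = 1116 kg/m³
  low-carbon steel: σ_y = 205.0 MPa, ρ = 7830 kg/m³
  CFRP laminate: M = 17.4×10⁻³
  nylon: M = 7.73×10⁻³
  commercially pure titanium: M = 4.07×10⁻³
  low-carbon steel: M = 1.83×10⁻³
The maximum is for CFRP laminate.

CFRP laminate, M = 17.4×10⁻³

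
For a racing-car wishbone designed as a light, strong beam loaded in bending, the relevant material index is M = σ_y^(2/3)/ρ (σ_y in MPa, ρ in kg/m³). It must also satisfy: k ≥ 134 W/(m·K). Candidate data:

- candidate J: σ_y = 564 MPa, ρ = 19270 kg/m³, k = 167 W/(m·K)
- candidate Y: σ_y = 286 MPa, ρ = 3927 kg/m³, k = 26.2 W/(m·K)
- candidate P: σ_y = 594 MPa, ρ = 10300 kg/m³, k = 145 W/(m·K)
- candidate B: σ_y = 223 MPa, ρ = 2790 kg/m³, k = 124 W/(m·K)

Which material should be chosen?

candidate P

Screen on constraints: k ≥ 134 W/(m·K). Survivors: candidate J, candidate P.
Per-candidate index values:
  candidate P: M = 6.86×10⁻³
  candidate J: M = 3.54×10⁻³
Highest index: candidate P.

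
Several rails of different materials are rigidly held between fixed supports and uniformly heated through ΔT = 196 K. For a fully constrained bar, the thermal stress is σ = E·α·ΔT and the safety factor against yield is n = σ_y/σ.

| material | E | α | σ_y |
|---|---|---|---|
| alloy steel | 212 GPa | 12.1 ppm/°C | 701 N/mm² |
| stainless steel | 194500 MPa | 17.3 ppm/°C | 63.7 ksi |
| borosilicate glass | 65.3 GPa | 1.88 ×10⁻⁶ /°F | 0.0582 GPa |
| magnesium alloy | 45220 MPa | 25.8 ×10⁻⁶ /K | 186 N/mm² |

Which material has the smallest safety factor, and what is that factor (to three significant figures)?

Per material, after unit conversion:
  alloy steel: E = 212.0, α = 12.1, σ_y = 701.0 → σ = 503 MPa, n = 1.39
  stainless steel: E = 194.5, α = 17.3, σ_y = 439.2 → σ = 660 MPa, n = 0.666
  borosilicate glass: E = 65.30, α = 3.38, σ_y = 58.20 → σ = 43.3 MPa, n = 1.34
  magnesium alloy: E = 45.22, α = 25.8, σ_y = 186.0 → σ = 229 MPa, n = 0.813
Stainless steel has the lowest safety factor, n = 0.666.

stainless steel, n = 0.666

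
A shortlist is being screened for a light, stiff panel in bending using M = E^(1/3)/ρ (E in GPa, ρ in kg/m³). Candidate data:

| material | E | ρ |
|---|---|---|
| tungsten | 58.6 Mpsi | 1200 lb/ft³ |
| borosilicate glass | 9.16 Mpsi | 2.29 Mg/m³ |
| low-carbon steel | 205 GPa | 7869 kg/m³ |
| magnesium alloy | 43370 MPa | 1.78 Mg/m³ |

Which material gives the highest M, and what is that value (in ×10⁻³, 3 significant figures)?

magnesium alloy, M = 1.97×10⁻³

In SI units:
  tungsten: E = 404.0 GPa, ρ = 19220 kg/m³
  borosilicate glass: E = 63.16 GPa, ρ = 2290 kg/m³
  low-carbon steel: E = 205.0 GPa, ρ = 7869 kg/m³
  magnesium alloy: E = 43.37 GPa, ρ = 1780 kg/m³
  magnesium alloy: M = 1.97×10⁻³
  borosilicate glass: M = 1.74×10⁻³
  low-carbon steel: M = 0.749×10⁻³
  tungsten: M = 0.385×10⁻³
The maximum is for magnesium alloy.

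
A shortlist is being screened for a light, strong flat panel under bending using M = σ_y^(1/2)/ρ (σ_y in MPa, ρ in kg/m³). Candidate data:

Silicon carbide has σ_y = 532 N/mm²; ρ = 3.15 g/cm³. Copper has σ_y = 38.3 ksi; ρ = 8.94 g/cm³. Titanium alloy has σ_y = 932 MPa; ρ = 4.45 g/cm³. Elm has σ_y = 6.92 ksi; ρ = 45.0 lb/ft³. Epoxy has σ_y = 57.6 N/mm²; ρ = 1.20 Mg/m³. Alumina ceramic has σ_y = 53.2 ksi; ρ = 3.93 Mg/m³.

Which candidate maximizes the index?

elm

Convert each candidate to consistent units, then evaluate M:
  silicon carbide: σ_y = 532.0 MPa, ρ = 3150 kg/m³
  copper: σ_y = 264.1 MPa, ρ = 8940 kg/m³
  titanium alloy: σ_y = 932.0 MPa, ρ = 4450 kg/m³
  elm: σ_y = 47.71 MPa, ρ = 720.8 kg/m³
  epoxy: σ_y = 57.60 MPa, ρ = 1200 kg/m³
  alumina ceramic: σ_y = 366.8 MPa, ρ = 3930 kg/m³
  elm: M = 9.58×10⁻³
  silicon carbide: M = 7.32×10⁻³
  titanium alloy: M = 6.86×10⁻³
  epoxy: M = 6.32×10⁻³
  alumina ceramic: M = 4.87×10⁻³
  copper: M = 1.82×10⁻³
Elm has the largest M.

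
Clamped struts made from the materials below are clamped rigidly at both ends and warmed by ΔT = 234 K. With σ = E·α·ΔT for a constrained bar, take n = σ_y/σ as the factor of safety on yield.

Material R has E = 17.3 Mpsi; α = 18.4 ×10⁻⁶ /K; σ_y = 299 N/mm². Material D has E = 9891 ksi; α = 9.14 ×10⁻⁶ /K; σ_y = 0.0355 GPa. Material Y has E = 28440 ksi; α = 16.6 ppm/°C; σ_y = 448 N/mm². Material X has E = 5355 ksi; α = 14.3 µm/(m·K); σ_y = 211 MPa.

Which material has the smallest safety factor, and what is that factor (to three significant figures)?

Converting E to GPa, α to ×10⁻⁶/K, σ_y to MPa, then σ and n for each:
  material R: E = 119.3, α = 18.4, σ_y = 299.0 → σ = 514 MPa, n = 0.582
  material D: E = 68.20, α = 9.14, σ_y = 35.50 → σ = 146 MPa, n = 0.243
  material Y: E = 196.1, α = 16.6, σ_y = 448.0 → σ = 762 MPa, n = 0.588
  material X: E = 36.92, α = 14.3, σ_y = 211.0 → σ = 124 MPa, n = 1.71
The minimum is material D at n = 0.243.

material D, n = 0.243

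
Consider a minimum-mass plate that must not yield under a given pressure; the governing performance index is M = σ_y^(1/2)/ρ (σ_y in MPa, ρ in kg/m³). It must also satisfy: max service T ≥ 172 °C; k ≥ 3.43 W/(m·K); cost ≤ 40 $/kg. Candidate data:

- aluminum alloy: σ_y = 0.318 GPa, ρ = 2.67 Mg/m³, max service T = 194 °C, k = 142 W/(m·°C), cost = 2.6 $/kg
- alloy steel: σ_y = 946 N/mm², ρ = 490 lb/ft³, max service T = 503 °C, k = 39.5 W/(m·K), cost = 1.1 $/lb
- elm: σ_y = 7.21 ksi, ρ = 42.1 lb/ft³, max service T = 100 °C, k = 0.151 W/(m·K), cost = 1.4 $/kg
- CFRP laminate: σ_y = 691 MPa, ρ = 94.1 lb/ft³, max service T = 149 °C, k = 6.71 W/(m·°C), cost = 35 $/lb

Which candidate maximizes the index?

Screen on constraints: max service T ≥ 172 °C; k ≥ 3.43 W/(m·K); cost ≤ 40 $/kg. Survivors: aluminum alloy, alloy steel.
Putting every candidate on a common basis:
  aluminum alloy: σ_y = 318.0 MPa, ρ = 2670 kg/m³
  alloy steel: σ_y = 946.0 MPa, ρ = 7849 kg/m³
  aluminum alloy: M = 6.68×10⁻³
  alloy steel: M = 3.92×10⁻³
Aluminum alloy has the largest M.

aluminum alloy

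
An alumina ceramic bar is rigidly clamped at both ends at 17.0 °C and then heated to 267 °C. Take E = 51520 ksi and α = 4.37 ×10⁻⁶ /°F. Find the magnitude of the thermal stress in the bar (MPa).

699 MPa

E = 51520 ksi = 355.2 GPa.
α = 4.37×10⁻⁶/°F × 9/5 = 7.87×10⁻⁶/K.
ΔT = 250.0 K. Constrained thermal stress σ = E·α·ΔT = 355.2×10³ MPa × 7.87×10⁻⁶ × 250.0 = 699 MPa (compressive).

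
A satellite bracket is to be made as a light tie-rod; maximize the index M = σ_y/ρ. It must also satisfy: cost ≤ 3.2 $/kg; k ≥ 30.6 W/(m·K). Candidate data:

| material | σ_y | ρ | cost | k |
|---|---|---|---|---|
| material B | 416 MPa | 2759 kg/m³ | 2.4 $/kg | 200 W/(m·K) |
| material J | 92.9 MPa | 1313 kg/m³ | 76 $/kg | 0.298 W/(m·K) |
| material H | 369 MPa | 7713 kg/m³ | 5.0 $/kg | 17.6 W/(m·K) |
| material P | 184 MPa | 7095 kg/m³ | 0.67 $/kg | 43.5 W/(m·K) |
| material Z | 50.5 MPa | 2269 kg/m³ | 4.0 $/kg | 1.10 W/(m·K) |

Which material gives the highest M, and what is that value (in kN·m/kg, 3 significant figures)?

Screen on constraints: cost ≤ 3.2 $/kg; k ≥ 30.6 W/(m·K). Survivors: material B, material P.
Evaluate M for each candidate:
  material B: M = 151 kN·m/kg
  material P: M = 25.9 kN·m/kg
Highest index: material B.

material B, M = 151 kN·m/kg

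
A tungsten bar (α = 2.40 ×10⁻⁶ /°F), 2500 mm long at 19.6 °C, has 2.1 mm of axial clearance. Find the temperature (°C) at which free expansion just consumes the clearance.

214 °C

α = 2.40×10⁻⁶/°F × 9/5 = 4.32×10⁻⁶/K.
α·L₀·ΔT = 2.1 mm ⇒ ΔT = 2.1 / (4.32×10⁻⁶ × 2500.0) = 194.4 K.
T = 19.6 + 194.4 = 214.0 °C.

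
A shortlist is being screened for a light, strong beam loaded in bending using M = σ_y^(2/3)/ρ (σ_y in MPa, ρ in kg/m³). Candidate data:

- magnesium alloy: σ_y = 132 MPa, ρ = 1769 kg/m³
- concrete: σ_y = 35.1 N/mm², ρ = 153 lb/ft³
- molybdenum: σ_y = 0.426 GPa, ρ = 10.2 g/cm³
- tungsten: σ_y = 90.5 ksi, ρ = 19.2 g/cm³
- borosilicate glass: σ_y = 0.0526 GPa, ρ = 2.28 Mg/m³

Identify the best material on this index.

Convert each candidate to consistent units, then evaluate M:
  magnesium alloy: σ_y = 132.0 MPa, ρ = 1769 kg/m³
  concrete: σ_y = 35.10 MPa, ρ = 2451 kg/m³
  molybdenum: σ_y = 426.0 MPa, ρ = 10200 kg/m³
  tungsten: σ_y = 624.0 MPa, ρ = 19200 kg/m³
  borosilicate glass: σ_y = 52.60 MPa, ρ = 2280 kg/m³
  magnesium alloy: M = 14.7×10⁻³
  borosilicate glass: M = 6.16×10⁻³
  molybdenum: M = 5.55×10⁻³
  concrete: M = 4.37×10⁻³
  tungsten: M = 3.80×10⁻³
Magnesium alloy has the largest M.

magnesium alloy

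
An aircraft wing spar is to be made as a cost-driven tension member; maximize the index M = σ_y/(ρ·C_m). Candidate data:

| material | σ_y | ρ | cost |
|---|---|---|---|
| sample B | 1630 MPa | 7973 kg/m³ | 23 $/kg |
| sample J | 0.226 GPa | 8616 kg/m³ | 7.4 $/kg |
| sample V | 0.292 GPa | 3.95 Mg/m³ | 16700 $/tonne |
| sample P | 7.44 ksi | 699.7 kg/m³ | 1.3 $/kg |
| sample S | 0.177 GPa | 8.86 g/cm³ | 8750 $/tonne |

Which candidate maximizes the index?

Normalizing units and computing the index:
  sample B: σ_y = 1630 MPa, ρ = 7973 kg/m³, cost = 23.00 $/kg
  sample J: σ_y = 226.0 MPa, ρ = 8616 kg/m³, cost = 7.400 $/kg
  sample V: σ_y = 292.0 MPa, ρ = 3950 kg/m³, cost = 16.70 $/kg
  sample P: σ_y = 51.30 MPa, ρ = 699.7 kg/m³, cost = 1.300 $/kg
  sample S: σ_y = 177.0 MPa, ρ = 8860 kg/m³, cost = 8.750 $/kg
  sample P: M = 56.4 kN·m per $
  sample B: M = 8.89 kN·m per $
  sample V: M = 4.43 kN·m per $
  sample J: M = 3.54 kN·m per $
  sample S: M = 2.28 kN·m per $
The maximum is for sample P.

sample P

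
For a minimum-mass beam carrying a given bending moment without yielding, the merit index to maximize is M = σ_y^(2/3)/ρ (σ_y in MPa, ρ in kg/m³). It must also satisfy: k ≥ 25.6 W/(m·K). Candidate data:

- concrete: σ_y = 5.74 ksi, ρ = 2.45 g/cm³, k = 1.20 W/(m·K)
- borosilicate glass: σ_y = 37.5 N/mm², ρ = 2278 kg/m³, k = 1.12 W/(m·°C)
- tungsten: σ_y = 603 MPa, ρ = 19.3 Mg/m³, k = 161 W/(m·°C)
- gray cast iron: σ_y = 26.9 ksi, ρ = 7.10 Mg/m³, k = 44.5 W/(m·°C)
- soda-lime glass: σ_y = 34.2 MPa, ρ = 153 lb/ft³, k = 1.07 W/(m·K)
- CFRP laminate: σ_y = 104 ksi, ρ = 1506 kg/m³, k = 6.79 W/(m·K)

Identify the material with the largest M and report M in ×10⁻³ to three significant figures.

gray cast iron, M = 4.58×10⁻³

Screen on constraints: k ≥ 25.6 W/(m·K). Survivors: tungsten, gray cast iron.
After converting to SI:
  tungsten: σ_y = 603.0 MPa, ρ = 19300 kg/m³
  gray cast iron: σ_y = 185.5 MPa, ρ = 7100 kg/m³
  gray cast iron: M = 4.58×10⁻³
  tungsten: M = 3.70×10⁻³
Gray cast iron has the largest M.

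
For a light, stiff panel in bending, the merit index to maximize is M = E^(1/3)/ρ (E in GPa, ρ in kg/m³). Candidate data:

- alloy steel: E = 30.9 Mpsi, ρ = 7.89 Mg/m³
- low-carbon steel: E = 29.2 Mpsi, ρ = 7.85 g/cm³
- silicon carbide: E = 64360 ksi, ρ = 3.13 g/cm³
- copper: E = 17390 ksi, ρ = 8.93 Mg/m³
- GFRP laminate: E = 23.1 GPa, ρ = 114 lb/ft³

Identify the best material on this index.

After converting to SI:
  alloy steel: E = 213.0 GPa, ρ = 7890 kg/m³
  low-carbon steel: E = 201.3 GPa, ρ = 7850 kg/m³
  silicon carbide: E = 443.7 GPa, ρ = 3130 kg/m³
  copper: E = 119.9 GPa, ρ = 8930 kg/m³
  GFRP laminate: E = 23.10 GPa, ρ = 1826 kg/m³
  silicon carbide: M = 2.44×10⁻³
  GFRP laminate: M = 1.56×10⁻³
  alloy steel: M = 0.757×10⁻³
  low-carbon steel: M = 0.747×10⁻³
  copper: M = 0.552×10⁻³
Silicon carbide ranks first.

silicon carbide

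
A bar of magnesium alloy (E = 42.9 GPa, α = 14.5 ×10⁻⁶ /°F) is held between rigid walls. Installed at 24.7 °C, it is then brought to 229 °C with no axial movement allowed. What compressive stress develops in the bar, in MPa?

α = 14.5×10⁻⁶/°F × 9/5 = 26.1×10⁻⁶/K.
ΔT = 204.3 K. Constrained thermal stress σ = E·α·ΔT = 42.90×10³ MPa × 26.1×10⁻⁶ × 204.3 = 229 MPa (compressive).

229 MPa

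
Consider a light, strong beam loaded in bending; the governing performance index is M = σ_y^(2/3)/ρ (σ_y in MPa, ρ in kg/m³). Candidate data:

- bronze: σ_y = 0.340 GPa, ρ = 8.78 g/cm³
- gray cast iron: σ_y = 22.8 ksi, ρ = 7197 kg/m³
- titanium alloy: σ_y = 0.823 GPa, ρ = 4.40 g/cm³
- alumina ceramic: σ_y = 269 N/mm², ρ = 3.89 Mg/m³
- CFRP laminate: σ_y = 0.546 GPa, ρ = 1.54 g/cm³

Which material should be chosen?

CFRP laminate

Normalizing units and computing the index:
  bronze: σ_y = 340.0 MPa, ρ = 8780 kg/m³
  gray cast iron: σ_y = 157.2 MPa, ρ = 7197 kg/m³
  titanium alloy: σ_y = 823.0 MPa, ρ = 4400 kg/m³
  alumina ceramic: σ_y = 269.0 MPa, ρ = 3890 kg/m³
  CFRP laminate: σ_y = 546.0 MPa, ρ = 1540 kg/m³
  CFRP laminate: M = 43.4×10⁻³
  titanium alloy: M = 20.0×10⁻³
  alumina ceramic: M = 10.7×10⁻³
  bronze: M = 5.55×10⁻³
  gray cast iron: M = 4.05×10⁻³
CFRP laminate has the largest M.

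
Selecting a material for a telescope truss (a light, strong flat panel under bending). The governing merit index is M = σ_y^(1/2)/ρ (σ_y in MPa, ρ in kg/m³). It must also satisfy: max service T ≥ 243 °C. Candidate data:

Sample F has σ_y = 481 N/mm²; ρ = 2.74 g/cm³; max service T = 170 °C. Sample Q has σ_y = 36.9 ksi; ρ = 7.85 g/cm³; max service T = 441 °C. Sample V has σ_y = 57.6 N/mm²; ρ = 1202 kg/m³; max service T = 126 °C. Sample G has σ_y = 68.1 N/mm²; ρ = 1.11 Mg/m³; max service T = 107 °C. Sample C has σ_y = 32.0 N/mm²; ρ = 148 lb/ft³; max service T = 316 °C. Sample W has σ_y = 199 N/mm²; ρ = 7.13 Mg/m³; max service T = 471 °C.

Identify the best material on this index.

Screen on constraints: max service T ≥ 243 °C. Survivors: sample Q, sample C, sample W.
Convert each candidate to consistent units, then evaluate M:
  sample Q: σ_y = 254.4 MPa, ρ = 7850 kg/m³
  sample C: σ_y = 32.00 MPa, ρ = 2371 kg/m³
  sample W: σ_y = 199.0 MPa, ρ = 7130 kg/m³
  sample C: M = 2.39×10⁻³
  sample Q: M = 2.03×10⁻³
  sample W: M = 1.98×10⁻³
The maximum is for sample C.

sample C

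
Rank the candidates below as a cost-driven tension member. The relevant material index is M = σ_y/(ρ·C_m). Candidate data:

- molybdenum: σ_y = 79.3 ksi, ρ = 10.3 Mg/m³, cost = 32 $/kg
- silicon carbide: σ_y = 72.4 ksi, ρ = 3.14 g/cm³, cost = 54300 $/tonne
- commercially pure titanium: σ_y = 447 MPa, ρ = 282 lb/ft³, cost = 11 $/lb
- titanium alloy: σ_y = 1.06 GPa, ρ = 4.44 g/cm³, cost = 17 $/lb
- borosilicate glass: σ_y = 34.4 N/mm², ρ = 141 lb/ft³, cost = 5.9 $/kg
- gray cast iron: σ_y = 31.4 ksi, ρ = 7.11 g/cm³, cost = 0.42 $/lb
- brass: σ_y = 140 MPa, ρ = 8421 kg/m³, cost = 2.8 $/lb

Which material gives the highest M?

Putting every candidate on a common basis:
  molybdenum: σ_y = 546.8 MPa, ρ = 10300 kg/m³, cost = 32.00 $/kg
  silicon carbide: σ_y = 499.2 MPa, ρ = 3140 kg/m³, cost = 54.30 $/kg
  commercially pure titanium: σ_y = 447.0 MPa, ρ = 4517 kg/m³, cost = 24.25 $/kg
  titanium alloy: σ_y = 1060 MPa, ρ = 4440 kg/m³, cost = 37.48 $/kg
  borosilicate glass: σ_y = 34.40 MPa, ρ = 2259 kg/m³, cost = 5.900 $/kg
  gray cast iron: σ_y = 216.5 MPa, ρ = 7110 kg/m³, cost = 0.9259 $/kg
  brass: σ_y = 140.0 MPa, ρ = 8421 kg/m³, cost = 6.173 $/kg
  gray cast iron: M = 32.9 kN·m per $
  titanium alloy: M = 6.37 kN·m per $
  commercially pure titanium: M = 4.08 kN·m per $
  silicon carbide: M = 2.93 kN·m per $
  brass: M = 2.69 kN·m per $
  borosilicate glass: M = 2.58 kN·m per $
  molybdenum: M = 1.66 kN·m per $
Highest index: gray cast iron.

gray cast iron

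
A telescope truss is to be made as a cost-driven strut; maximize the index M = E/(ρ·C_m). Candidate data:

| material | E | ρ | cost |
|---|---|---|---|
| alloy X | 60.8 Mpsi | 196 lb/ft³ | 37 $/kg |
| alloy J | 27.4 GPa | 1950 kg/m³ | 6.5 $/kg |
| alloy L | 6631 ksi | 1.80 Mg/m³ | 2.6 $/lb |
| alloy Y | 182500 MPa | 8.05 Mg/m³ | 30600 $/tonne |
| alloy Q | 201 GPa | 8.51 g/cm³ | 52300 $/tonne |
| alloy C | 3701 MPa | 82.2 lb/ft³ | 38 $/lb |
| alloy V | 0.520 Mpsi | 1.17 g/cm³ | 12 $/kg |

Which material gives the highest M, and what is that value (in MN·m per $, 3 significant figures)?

Normalizing units and computing the index:
  alloy X: E = 419.2 GPa, ρ = 3140 kg/m³, cost = 37.00 $/kg
  alloy J: E = 27.40 GPa, ρ = 1950 kg/m³, cost = 6.500 $/kg
  alloy L: E = 45.72 GPa, ρ = 1800 kg/m³, cost = 5.732 $/kg
  alloy Y: E = 182.5 GPa, ρ = 8050 kg/m³, cost = 30.60 $/kg
  alloy Q: E = 201.0 GPa, ρ = 8510 kg/m³, cost = 52.30 $/kg
  alloy C: E = 3.701 GPa, ρ = 1317 kg/m³, cost = 83.77 $/kg
  alloy V: E = 3.585 GPa, ρ = 1170 kg/m³, cost = 12.00 $/kg
  alloy L: M = 4.43 MN·m per $
  alloy X: M = 3.61 MN·m per $
  alloy J: M = 2.16 MN·m per $
  alloy Y: M = 0.741 MN·m per $
  alloy Q: M = 0.452 MN·m per $
  alloy V: M = 0.255 MN·m per $
  alloy C: M = 0.0336 MN·m per $
Alloy L ranks first.

alloy L, M = 4.43 MN·m per $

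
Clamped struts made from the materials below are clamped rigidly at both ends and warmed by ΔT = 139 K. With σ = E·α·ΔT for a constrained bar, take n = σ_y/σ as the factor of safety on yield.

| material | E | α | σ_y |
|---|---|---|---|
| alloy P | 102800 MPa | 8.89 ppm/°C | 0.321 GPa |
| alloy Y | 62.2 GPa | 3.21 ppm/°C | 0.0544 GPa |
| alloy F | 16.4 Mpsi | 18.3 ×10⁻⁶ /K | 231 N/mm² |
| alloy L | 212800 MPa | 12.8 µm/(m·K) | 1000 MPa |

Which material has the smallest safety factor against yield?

With everything in SI (GPa, ×10⁻⁶/K, MPa):
  alloy P: E = 102.8, α = 8.89, σ_y = 321.0 → σ = 127 MPa, n = 2.53
  alloy Y: E = 62.20, α = 3.21, σ_y = 54.40 → σ = 27.8 MPa, n = 1.96
  alloy F: E = 113.1, α = 18.3, σ_y = 231.0 → σ = 288 MPa, n = 0.803
  alloy L: E = 212.8, α = 12.8, σ_y = 1000 → σ = 379 MPa, n = 2.64
Alloy F has the lowest safety factor, n = 0.803.

alloy F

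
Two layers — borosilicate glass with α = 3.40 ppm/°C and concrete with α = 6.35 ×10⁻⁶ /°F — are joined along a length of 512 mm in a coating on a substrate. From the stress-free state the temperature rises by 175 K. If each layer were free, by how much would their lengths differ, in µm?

719 µm

concrete: α = 6.35×10⁻⁶/°F × 9/5 = 11.4×10⁻⁶/K.
Δα = |3.40 − 11.4|×10⁻⁶/K = 8.03×10⁻⁶/K.
ΔL_mismatch = Δα·L·ΔT = 8.03×10⁻⁶ × 512.0 mm × 175.0 K = 719 µm.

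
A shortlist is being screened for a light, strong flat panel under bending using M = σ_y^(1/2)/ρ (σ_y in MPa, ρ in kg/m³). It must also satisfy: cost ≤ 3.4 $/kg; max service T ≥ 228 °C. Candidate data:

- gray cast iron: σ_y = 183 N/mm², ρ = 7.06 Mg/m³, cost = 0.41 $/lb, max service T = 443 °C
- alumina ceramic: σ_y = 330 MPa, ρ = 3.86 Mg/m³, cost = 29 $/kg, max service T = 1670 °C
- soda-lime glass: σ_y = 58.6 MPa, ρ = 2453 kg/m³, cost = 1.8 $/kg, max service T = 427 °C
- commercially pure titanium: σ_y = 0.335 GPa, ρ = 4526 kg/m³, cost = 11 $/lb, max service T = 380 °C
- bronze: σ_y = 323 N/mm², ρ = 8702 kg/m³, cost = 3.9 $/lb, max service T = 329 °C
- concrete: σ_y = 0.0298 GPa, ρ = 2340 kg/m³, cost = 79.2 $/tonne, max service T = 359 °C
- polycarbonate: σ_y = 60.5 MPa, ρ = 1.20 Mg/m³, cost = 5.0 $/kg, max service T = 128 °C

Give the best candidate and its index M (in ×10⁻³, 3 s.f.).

Screen on constraints: cost ≤ 3.4 $/kg; max service T ≥ 228 °C. Survivors: gray cast iron, soda-lime glass, concrete.
Convert each candidate to consistent units, then evaluate M:
  gray cast iron: σ_y = 183.0 MPa, ρ = 7060 kg/m³
  soda-lime glass: σ_y = 58.60 MPa, ρ = 2453 kg/m³
  concrete: σ_y = 29.80 MPa, ρ = 2340 kg/m³
  soda-lime glass: M = 3.12×10⁻³
  concrete: M = 2.33×10⁻³
  gray cast iron: M = 1.92×10⁻³
Highest index: soda-lime glass.

soda-lime glass, M = 3.12×10⁻³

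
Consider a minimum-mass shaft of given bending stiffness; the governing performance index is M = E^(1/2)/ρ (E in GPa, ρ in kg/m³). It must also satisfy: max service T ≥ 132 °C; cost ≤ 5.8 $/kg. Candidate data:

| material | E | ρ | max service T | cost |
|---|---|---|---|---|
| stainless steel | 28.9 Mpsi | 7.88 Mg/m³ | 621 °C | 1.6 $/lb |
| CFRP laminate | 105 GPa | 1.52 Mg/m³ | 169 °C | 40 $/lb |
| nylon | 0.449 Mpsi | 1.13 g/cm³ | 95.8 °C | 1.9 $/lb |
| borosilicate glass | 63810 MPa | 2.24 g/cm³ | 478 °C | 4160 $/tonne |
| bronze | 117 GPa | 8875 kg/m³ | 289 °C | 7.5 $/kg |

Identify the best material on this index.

Screen on constraints: max service T ≥ 132 °C; cost ≤ 5.8 $/kg. Survivors: stainless steel, borosilicate glass.
In SI units:
  stainless steel: E = 199.3 GPa, ρ = 7880 kg/m³
  borosilicate glass: E = 63.81 GPa, ρ = 2240 kg/m³
  borosilicate glass: M = 3.57×10⁻³
  stainless steel: M = 1.79×10⁻³
Highest index: borosilicate glass.

borosilicate glass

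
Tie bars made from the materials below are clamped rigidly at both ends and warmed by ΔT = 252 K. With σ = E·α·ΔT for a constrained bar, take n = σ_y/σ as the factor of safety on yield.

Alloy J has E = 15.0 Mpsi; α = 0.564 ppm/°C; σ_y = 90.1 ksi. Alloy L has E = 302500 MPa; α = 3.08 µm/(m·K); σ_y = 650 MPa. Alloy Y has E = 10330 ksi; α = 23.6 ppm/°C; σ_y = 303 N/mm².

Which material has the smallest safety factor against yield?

alloy Y

In consistent units (E in GPa, α in ×10⁻⁶/K, σ_y in MPa):
  alloy J: E = 103.4, α = 0.564, σ_y = 621.2 → σ = 14.7 MPa, n = 42.3
  alloy L: E = 302.5, α = 3.08, σ_y = 650.0 → σ = 235 MPa, n = 2.77
  alloy Y: E = 71.22, α = 23.6, σ_y = 303.0 → σ = 424 MPa, n = 0.715
Smallest n: alloy Y with n = 0.715.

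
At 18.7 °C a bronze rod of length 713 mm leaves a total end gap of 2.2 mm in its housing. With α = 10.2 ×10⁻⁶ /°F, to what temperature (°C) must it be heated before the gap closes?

187 °C

α = 10.2×10⁻⁶/°F × 9/5 = 18.4×10⁻⁶/K.
α·L₀·ΔT = 2.2 mm ⇒ ΔT = 2.2 / (18.4×10⁻⁶ × 713.0) = 168.1 K.
T = 18.7 + 168.1 = 186.8 °C.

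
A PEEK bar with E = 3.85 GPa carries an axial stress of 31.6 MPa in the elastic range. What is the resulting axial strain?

8.21×10⁻³

ε = σ/E = 31.6 / 3850 = 8.21×10⁻³.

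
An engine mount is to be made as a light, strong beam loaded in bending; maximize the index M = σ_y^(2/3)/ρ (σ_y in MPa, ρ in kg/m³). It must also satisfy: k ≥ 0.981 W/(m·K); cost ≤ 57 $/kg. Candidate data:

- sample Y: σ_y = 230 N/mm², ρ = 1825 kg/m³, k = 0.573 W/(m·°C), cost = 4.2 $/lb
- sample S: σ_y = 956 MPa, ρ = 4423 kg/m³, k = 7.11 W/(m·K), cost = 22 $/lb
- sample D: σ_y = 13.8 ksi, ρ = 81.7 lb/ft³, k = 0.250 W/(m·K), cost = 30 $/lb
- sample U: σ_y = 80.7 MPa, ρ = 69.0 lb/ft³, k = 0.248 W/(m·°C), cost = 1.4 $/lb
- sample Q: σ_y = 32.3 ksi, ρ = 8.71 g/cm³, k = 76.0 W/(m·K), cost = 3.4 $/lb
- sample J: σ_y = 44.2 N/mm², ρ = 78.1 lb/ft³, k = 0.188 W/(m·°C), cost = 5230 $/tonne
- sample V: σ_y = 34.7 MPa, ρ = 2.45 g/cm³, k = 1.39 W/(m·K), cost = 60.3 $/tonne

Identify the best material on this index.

Screen on constraints: k ≥ 0.981 W/(m·K); cost ≤ 57 $/kg. Survivors: sample S, sample Q, sample V.
Putting every candidate on a common basis:
  sample S: σ_y = 956.0 MPa, ρ = 4423 kg/m³
  sample Q: σ_y = 222.7 MPa, ρ = 8710 kg/m³
  sample V: σ_y = 34.70 MPa, ρ = 2450 kg/m³
  sample S: M = 21.9×10⁻³
  sample V: M = 4.34×10⁻³
  sample Q: M = 4.22×10⁻³
Sample S has the largest M.

sample S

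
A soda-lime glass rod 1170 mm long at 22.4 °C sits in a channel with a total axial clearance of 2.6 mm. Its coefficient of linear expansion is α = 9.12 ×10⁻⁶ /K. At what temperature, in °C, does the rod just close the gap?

α·L₀·ΔT = 2.6 mm ⇒ ΔT = 2.6 / (9.12×10⁻⁶ × 1170.0) = 243.7 K.
T = 22.4 + 243.7 = 266.1 °C.

266 °C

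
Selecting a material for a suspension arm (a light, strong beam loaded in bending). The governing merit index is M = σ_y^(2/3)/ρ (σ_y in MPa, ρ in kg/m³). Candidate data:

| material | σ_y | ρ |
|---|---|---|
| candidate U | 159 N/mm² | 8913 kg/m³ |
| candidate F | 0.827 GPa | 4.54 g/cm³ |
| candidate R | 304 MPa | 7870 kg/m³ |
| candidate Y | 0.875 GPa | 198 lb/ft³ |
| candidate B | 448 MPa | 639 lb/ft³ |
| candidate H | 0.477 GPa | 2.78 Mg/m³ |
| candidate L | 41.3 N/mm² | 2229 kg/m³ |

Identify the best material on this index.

Convert each candidate to consistent units, then evaluate M:
  candidate U: σ_y = 159.0 MPa, ρ = 8913 kg/m³
  candidate F: σ_y = 827.0 MPa, ρ = 4540 kg/m³
  candidate R: σ_y = 304.0 MPa, ρ = 7870 kg/m³
  candidate Y: σ_y = 875.0 MPa, ρ = 3172 kg/m³
  candidate B: σ_y = 448.0 MPa, ρ = 10240 kg/m³
  candidate H: σ_y = 477.0 MPa, ρ = 2780 kg/m³
  candidate L: σ_y = 41.30 MPa, ρ = 2229 kg/m³
  candidate Y: M = 28.8×10⁻³
  candidate H: M = 22.0×10⁻³
  candidate F: M = 19.4×10⁻³
  candidate R: M = 5.74×10⁻³
  candidate B: M = 5.72×10⁻³
  candidate L: M = 5.36×10⁻³
  candidate U: M = 3.29×10⁻³
Candidate Y ranks first.

candidate Y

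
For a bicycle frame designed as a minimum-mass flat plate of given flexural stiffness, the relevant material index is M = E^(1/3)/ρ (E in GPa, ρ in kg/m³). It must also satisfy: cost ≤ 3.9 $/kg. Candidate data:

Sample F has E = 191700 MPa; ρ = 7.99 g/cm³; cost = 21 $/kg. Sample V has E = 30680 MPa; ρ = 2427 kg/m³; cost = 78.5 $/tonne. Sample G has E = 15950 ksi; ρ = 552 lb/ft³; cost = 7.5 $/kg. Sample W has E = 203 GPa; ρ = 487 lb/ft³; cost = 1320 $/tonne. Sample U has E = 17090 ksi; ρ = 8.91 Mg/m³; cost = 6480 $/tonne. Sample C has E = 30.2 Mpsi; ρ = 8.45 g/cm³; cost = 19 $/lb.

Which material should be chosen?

sample V

Screen on constraints: cost ≤ 3.9 $/kg. Survivors: sample V, sample W.
Convert each candidate to consistent units, then evaluate M:
  sample V: E = 30.68 GPa, ρ = 2427 kg/m³
  sample W: E = 203.0 GPa, ρ = 7801 kg/m³
  sample V: M = 1.29×10⁻³
  sample W: M = 0.753×10⁻³
Highest index: sample V.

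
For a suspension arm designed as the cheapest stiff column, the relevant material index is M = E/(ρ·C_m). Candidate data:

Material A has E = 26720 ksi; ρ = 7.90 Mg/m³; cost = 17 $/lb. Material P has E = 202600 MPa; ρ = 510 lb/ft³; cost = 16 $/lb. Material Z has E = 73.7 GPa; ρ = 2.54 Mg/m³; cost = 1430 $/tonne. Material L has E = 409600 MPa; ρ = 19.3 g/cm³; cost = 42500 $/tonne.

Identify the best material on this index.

material Z

Normalizing units and computing the index:
  material A: E = 184.2 GPa, ρ = 7900 kg/m³, cost = 37.48 $/kg
  material P: E = 202.6 GPa, ρ = 8169 kg/m³, cost = 35.27 $/kg
  material Z: E = 73.70 GPa, ρ = 2540 kg/m³, cost = 1.430 $/kg
  material L: E = 409.6 GPa, ρ = 19300 kg/m³, cost = 42.50 $/kg
  material Z: M = 20.3 MN·m per $
  material P: M = 0.703 MN·m per $
  material A: M = 0.622 MN·m per $
  material L: M = 0.499 MN·m per $
Highest index: material Z.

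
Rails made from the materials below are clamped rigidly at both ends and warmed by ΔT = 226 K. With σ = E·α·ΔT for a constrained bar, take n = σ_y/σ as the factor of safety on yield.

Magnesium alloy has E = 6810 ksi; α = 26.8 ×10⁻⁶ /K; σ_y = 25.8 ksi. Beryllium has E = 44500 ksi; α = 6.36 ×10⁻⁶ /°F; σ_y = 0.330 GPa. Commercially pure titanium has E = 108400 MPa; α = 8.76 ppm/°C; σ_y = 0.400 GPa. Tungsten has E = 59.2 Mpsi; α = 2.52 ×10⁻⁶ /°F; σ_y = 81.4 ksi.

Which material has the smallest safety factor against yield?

Converting E to GPa, α to ×10⁻⁶/K, σ_y to MPa, then σ and n for each:
  magnesium alloy: E = 46.95, α = 26.8, σ_y = 177.9 → σ = 284 MPa, n = 0.626
  beryllium: E = 306.8, α = 11.4, σ_y = 330.0 → σ = 794 MPa, n = 0.416
  commercially pure titanium: E = 108.4, α = 8.76, σ_y = 400.0 → σ = 215 MPa, n = 1.86
  tungsten: E = 408.2, α = 4.54, σ_y = 561.2 → σ = 418 MPa, n = 1.34
Beryllium has the lowest safety factor, n = 0.416.

beryllium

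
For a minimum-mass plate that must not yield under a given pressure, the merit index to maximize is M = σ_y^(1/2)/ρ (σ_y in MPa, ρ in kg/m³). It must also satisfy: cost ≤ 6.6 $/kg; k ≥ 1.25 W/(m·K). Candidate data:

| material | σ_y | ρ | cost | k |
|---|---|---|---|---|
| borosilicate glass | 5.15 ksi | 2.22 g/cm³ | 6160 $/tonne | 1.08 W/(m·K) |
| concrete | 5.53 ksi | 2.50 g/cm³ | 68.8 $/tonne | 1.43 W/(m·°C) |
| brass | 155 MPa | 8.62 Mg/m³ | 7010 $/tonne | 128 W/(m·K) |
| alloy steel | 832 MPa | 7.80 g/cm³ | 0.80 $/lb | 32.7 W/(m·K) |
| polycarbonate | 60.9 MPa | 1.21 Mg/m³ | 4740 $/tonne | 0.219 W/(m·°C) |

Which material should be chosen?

alloy steel

Screen on constraints: cost ≤ 6.6 $/kg; k ≥ 1.25 W/(m·K). Survivors: concrete, alloy steel.
Convert each candidate to consistent units, then evaluate M:
  concrete: σ_y = 38.13 MPa, ρ = 2500 kg/m³
  alloy steel: σ_y = 832.0 MPa, ρ = 7800 kg/m³
  alloy steel: M = 3.70×10⁻³
  concrete: M = 2.47×10⁻³
Alloy steel ranks first.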